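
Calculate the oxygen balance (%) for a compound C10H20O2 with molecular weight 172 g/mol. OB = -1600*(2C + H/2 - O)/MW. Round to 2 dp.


OB = -1600 * (2C + H/2 - O) / MW
Inner = 2*10 + 20/2 - 2 = 28.00
OB = -1600 * 28.00 / 172 = -260.47%


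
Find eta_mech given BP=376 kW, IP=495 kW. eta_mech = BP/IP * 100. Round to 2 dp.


eta_mech = (BP / IP) * 100
Ratio = 376 / 495 = 0.7596
eta_mech = 0.7596 * 100 = 75.96%


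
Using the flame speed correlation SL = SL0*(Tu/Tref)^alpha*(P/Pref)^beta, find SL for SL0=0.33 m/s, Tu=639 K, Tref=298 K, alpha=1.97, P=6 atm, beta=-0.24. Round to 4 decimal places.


SL = SL0 * (Tu/Tref)^alpha * (P/Pref)^beta
T ratio = 639/298 = 2.14429530
(T ratio)^alpha = 2.14429530^1.97 = 4.493975
(P/Pref)^beta = 6^(-0.24) = 0.650495
SL = 0.33 * 4.493975 * 0.650495 = 0.9647 m/s


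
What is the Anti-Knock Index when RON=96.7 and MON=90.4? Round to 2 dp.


AKI = (RON + MON) / 2
AKI = (96.7 + 90.4) / 2
AKI = 187.1 / 2 = 93.55


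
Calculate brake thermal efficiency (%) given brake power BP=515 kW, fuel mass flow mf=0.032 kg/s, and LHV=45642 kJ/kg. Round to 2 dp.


eta_BTE = (BP / (mf * LHV)) * 100
Denominator = 0.032 * 45642 = 1460.5440 kW
eta_BTE = (515 / 1460.5440) * 100 = 35.26%


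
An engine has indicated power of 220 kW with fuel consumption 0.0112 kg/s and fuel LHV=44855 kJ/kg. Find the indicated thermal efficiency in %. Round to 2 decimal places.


eta_ith = (IP / (mf * LHV)) * 100
Denominator = 0.0112 * 44855 = 502.3760 kW
eta_ith = (220 / 502.3760) * 100 = 43.79%


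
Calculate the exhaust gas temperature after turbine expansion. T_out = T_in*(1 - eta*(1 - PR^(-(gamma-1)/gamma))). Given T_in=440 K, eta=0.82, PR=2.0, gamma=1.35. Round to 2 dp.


T_out = T_in * (1 - eta * (1 - PR^(-(gamma-1)/gamma)))
Exponent = -(1.35-1)/1.35 = -0.25925926
PR^exp = 2.0^(-0.25925926) = 0.83551680
Factor = 1 - 0.82*(1 - 0.83551680) = 0.86512378
T_out = 440 * 0.86512378 = 380.65 K


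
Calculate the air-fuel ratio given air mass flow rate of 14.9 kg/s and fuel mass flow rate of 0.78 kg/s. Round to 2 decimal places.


AFR = m_air / m_fuel
AFR = 14.9 / 0.78 = 19.10


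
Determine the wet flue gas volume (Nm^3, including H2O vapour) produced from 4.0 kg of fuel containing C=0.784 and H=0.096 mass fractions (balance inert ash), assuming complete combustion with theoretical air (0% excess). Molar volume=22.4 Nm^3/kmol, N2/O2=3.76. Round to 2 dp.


Per kg fuel: CO2 = (C/12 kmol)*22.4 = (0.784/12)*22.4 = 1.46347 Nm^3
Per kg fuel: H2O = (H/2 kmol)*22.4 = (0.096/2)*22.4 = 1.07520 Nm^3
O2 needed per kg fuel = C/12 + H/4 = 0.784/12 + 0.096/4 = 0.08933333 kmol
Per kg fuel: N2 = O2*3.76*22.4 = 0.08933333*3.76*22.4 = 7.52401 Nm^3
Total per kg = 1.46347 + 1.07520 + 7.52401 = 10.06268 Nm^3
Total = 10.06268 * 4.0 = 40.25 Nm^3


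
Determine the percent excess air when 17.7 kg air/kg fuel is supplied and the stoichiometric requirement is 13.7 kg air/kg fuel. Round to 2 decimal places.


Excess air = actual - stoichiometric = 17.7 - 13.7 = 4.00 kg/kg fuel
Excess air % = (excess / stoich) * 100 = (4.00 / 13.7) * 100 = 29.20%


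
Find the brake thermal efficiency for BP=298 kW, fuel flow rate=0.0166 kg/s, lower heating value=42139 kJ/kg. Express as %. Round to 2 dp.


eta_BTE = (BP / (mf * LHV)) * 100
Denominator = 0.0166 * 42139 = 699.5074 kW
eta_BTE = (298 / 699.5074) * 100 = 42.60%


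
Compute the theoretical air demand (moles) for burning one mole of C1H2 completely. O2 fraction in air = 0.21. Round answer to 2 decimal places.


Balanced combustion: C1H2 + 1.5 O2 -> 1 CO2 + 1 H2O
O2 needed = C + H/4 = 1 + 2/4 = 1.50 moles
Air moles = O2 / 0.21 = 1.50 / 0.21 = 7.14 moles air


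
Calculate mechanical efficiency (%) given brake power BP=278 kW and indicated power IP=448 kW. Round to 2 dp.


eta_mech = (BP / IP) * 100
Ratio = 278 / 448 = 0.6205
eta_mech = 0.6205 * 100 = 62.05%


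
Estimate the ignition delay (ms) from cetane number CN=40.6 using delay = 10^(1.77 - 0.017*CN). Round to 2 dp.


delay = 10^(1.77 - 0.017*CN)
Exponent = 1.77 - 0.017*40.6 = 1.0798
delay = 10^1.0798 = 12.02 ms


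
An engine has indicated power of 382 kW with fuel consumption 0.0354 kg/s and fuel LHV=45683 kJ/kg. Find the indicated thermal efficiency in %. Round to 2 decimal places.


eta_ith = (IP / (mf * LHV)) * 100
Denominator = 0.0354 * 45683 = 1617.1782 kW
eta_ith = (382 / 1617.1782) * 100 = 23.62%


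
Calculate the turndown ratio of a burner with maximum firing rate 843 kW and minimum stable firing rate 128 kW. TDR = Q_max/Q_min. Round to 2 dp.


TDR = Q_max / Q_min
TDR = 843 / 128 = 6.59


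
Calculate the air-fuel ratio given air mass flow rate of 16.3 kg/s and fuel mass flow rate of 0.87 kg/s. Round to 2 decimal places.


AFR = m_air / m_fuel
AFR = 16.3 / 0.87 = 18.74


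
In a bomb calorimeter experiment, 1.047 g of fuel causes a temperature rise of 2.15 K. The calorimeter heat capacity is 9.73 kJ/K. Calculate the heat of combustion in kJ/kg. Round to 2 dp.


Hc = C_cal * delta_T / m_fuel
Q_released = 9.73 * 2.15 = 20.9195 kJ
m_fuel = 1.047 g = 1.047/1000 kg = 0.001047 kg
Hc = 20.9195 / 0.001047 = 19980.42 kJ/kg


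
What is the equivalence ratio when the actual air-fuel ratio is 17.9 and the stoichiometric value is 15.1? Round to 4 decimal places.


phi = AFR_stoich / AFR_actual
phi = 15.1 / 17.9 = 0.8436


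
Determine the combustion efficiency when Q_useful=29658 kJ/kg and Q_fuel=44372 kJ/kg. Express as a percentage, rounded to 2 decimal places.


Efficiency = (Q_useful / Q_fuel) * 100
Efficiency = (29658 / 44372) * 100
Efficiency = 0.6684 * 100 = 66.84%


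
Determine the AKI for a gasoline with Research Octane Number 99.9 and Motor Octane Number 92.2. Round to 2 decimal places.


AKI = (RON + MON) / 2
AKI = (99.9 + 92.2) / 2
AKI = 192.1 / 2 = 96.05


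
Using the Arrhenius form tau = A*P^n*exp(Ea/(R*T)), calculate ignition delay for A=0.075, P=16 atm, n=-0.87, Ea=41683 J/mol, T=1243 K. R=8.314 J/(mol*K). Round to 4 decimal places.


tau = A * P^n * exp(Ea/(R*T))
P^n = 16^(-0.87) = 0.08962220
Ea/(R*T) = 41683/(8.314*1243) = 4.033461
exp(Ea/(R*T)) = 56.455945
tau = 0.075 * 0.08962220 * 56.455945 = 0.3795 ms


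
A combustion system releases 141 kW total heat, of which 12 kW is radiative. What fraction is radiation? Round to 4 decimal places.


f_rad = Q_rad / Q_total
f_rad = 12 / 141 = 0.0851


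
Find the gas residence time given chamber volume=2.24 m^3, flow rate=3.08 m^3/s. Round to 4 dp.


tau = V / Q_flow
tau = 2.24 / 3.08 = 0.7273 s


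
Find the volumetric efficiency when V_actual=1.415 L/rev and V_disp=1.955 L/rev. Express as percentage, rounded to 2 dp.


eta_v = (V_actual / V_disp) * 100
Ratio = 1.415 / 1.955 = 0.7238
eta_v = 0.7238 * 100 = 72.38%


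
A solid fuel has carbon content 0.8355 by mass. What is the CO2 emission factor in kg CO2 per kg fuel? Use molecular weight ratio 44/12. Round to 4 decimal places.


EF = C_frac * (M_CO2 / M_C)
EF = 0.8355 * (44/12)
EF = 0.8355 * 3.666667 = 3.0635 kg_CO2/kg_fuel


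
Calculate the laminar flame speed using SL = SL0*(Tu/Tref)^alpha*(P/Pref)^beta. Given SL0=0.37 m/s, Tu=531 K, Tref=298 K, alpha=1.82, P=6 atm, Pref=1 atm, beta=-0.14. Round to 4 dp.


SL = SL0 * (Tu/Tref)^alpha * (P/Pref)^beta
T ratio = 531/298 = 1.78187919
(T ratio)^alpha = 1.78187919^1.82 = 2.861531
(P/Pref)^beta = 6^(-0.14) = 0.778142
SL = 0.37 * 2.861531 * 0.778142 = 0.8239 m/s


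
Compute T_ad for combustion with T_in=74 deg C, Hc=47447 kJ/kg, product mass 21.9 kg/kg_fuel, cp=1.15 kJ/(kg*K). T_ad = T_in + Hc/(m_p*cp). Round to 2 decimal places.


T_ad = T_in + Hc / (m_p * cp)
Denominator = 21.9 * 1.15 = 25.1850
Temperature rise = 47447 / 25.1850 = 1883.94 K
T_ad = 74 + 1883.94 = 1957.94 deg C


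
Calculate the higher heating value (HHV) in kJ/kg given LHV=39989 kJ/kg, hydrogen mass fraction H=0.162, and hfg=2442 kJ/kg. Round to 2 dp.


HHV = LHV + hfg * 9 * H
Water addition = 2442 * 9 * 0.162 = 3560.436 kJ/kg
HHV = 39989 + 3560.436 = 43549.44 kJ/kg


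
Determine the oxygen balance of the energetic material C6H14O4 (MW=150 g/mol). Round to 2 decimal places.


OB = -1600 * (2C + H/2 - O) / MW
Inner = 2*6 + 14/2 - 4 = 15.00
OB = -1600 * 15.00 / 150 = -160.00%


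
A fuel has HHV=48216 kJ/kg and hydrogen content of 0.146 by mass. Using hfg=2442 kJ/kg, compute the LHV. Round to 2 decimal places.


LHV = HHV - hfg * 9 * H
Water correction = 2442 * 9 * 0.146 = 3208.788 kJ/kg
LHV = 48216 - 3208.788 = 45007.21 kJ/kg


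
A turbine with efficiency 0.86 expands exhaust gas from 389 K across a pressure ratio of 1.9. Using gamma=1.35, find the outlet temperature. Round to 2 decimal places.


T_out = T_in * (1 - eta * (1 - PR^(-(gamma-1)/gamma)))
Exponent = -(1.35-1)/1.35 = -0.25925926
PR^exp = 1.9^(-0.25925926) = 0.84670193
Factor = 1 - 0.86*(1 - 0.84670193) = 0.86816366
T_out = 389 * 0.86816366 = 337.72 K


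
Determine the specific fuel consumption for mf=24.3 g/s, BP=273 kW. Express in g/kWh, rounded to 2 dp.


SFC = (mf / BP) * 3600
Rate = 24.3 / 273 = 0.089011 g/(s*kW)
SFC = 0.089011 * 3600 = 320.44 g/kWh


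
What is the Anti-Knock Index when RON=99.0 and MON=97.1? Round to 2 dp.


AKI = (RON + MON) / 2
AKI = (99.0 + 97.1) / 2
AKI = 196.1 / 2 = 98.05


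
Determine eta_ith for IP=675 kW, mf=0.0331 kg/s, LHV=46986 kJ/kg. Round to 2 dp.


eta_ith = (IP / (mf * LHV)) * 100
Denominator = 0.0331 * 46986 = 1555.2366 kW
eta_ith = (675 / 1555.2366) * 100 = 43.40%


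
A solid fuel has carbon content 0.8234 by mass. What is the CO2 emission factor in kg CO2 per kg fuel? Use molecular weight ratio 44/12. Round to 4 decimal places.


EF = C_frac * (M_CO2 / M_C)
EF = 0.8234 * (44/12)
EF = 0.8234 * 3.666667 = 3.0191 kg_CO2/kg_fuel


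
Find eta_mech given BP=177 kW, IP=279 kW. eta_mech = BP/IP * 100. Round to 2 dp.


eta_mech = (BP / IP) * 100
Ratio = 177 / 279 = 0.6344
eta_mech = 0.6344 * 100 = 63.44%


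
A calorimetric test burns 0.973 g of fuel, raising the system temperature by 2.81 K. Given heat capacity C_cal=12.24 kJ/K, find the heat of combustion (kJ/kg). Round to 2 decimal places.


Hc = C_cal * delta_T / m_fuel
Q_released = 12.24 * 2.81 = 34.3944 kJ
m_fuel = 0.973 g = 0.973/1000 kg = 0.000973 kg
Hc = 34.3944 / 0.000973 = 35348.82 kJ/kg


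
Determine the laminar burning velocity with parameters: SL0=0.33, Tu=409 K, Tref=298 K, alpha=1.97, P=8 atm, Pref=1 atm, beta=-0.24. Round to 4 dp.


SL = SL0 * (Tu/Tref)^alpha * (P/Pref)^beta
T ratio = 409/298 = 1.37248322
(T ratio)^alpha = 1.37248322^1.97 = 1.865902
(P/Pref)^beta = 8^(-0.24) = 0.607097
SL = 0.33 * 1.865902 * 0.607097 = 0.3738 m/s


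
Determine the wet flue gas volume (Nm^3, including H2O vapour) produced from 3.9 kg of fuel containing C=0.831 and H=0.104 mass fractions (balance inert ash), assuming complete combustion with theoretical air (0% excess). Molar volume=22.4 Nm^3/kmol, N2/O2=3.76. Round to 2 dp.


Per kg fuel: CO2 = (C/12 kmol)*22.4 = (0.831/12)*22.4 = 1.55120 Nm^3
Per kg fuel: H2O = (H/2 kmol)*22.4 = (0.104/2)*22.4 = 1.16480 Nm^3
O2 needed per kg fuel = C/12 + H/4 = 0.831/12 + 0.104/4 = 0.09525000 kmol
Per kg fuel: N2 = O2*3.76*22.4 = 0.09525000*3.76*22.4 = 8.02234 Nm^3
Total per kg = 1.55120 + 1.16480 + 8.02234 = 10.73834 Nm^3
Total = 10.73834 * 3.9 = 41.88 Nm^3


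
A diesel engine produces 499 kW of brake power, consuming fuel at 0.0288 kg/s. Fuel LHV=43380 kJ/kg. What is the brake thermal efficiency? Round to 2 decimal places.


eta_BTE = (BP / (mf * LHV)) * 100
Denominator = 0.0288 * 43380 = 1249.3440 kW
eta_BTE = (499 / 1249.3440) * 100 = 39.94%


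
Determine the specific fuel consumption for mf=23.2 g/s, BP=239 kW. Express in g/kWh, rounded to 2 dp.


SFC = (mf / BP) * 3600
Rate = 23.2 / 239 = 0.097071 g/(s*kW)
SFC = 0.097071 * 3600 = 349.46 g/kWh


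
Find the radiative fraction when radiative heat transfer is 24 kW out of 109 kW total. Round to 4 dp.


f_rad = Q_rad / Q_total
f_rad = 24 / 109 = 0.2202


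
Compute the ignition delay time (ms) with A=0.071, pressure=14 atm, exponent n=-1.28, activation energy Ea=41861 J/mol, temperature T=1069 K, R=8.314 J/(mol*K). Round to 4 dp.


tau = A * P^n * exp(Ea/(R*T))
P^n = 14^(-1.28) = 0.03411584
Ea/(R*T) = 41861/(8.314*1069) = 4.710010
exp(Ea/(R*T)) = 111.053324
tau = 0.071 * 0.03411584 * 111.053324 = 0.2690 ms


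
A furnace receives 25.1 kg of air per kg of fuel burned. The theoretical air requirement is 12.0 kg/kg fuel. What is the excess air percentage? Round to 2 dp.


Excess air = actual - stoichiometric = 25.1 - 12.0 = 13.10 kg/kg fuel
Excess air % = (excess / stoich) * 100 = (13.10 / 12.0) * 100 = 109.17%


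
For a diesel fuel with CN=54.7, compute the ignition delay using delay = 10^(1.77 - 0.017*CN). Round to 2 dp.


delay = 10^(1.77 - 0.017*CN)
Exponent = 1.77 - 0.017*54.7 = 0.8401
delay = 10^0.8401 = 6.92 ms


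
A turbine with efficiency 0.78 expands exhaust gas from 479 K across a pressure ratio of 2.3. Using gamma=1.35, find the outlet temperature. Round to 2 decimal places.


T_out = T_in * (1 - eta * (1 - PR^(-(gamma-1)/gamma)))
Exponent = -(1.35-1)/1.35 = -0.25925926
PR^exp = 2.3^(-0.25925926) = 0.80578413
Factor = 1 - 0.78*(1 - 0.80578413) = 0.84851162
T_out = 479 * 0.84851162 = 406.44 K


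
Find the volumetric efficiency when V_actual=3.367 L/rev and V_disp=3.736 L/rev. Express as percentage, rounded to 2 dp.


eta_v = (V_actual / V_disp) * 100
Ratio = 3.367 / 3.736 = 0.9012
eta_v = 0.9012 * 100 = 90.12%


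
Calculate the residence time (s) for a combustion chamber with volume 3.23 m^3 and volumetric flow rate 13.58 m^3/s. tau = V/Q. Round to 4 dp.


tau = V / Q_flow
tau = 3.23 / 13.58 = 0.2378 s


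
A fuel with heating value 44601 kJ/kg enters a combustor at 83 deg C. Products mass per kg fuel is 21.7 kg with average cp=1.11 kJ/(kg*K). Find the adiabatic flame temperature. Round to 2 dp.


T_ad = T_in + Hc / (m_p * cp)
Denominator = 21.7 * 1.11 = 24.0870
Temperature rise = 44601 / 24.0870 = 1851.66 K
T_ad = 83 + 1851.66 = 1934.66 deg C


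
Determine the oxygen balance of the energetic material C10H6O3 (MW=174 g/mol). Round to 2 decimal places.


OB = -1600 * (2C + H/2 - O) / MW
Inner = 2*10 + 6/2 - 3 = 20.00
OB = -1600 * 20.00 / 174 = -183.91%


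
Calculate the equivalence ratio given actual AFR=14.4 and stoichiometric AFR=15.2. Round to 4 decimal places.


phi = AFR_stoich / AFR_actual
phi = 15.2 / 14.4 = 1.0556


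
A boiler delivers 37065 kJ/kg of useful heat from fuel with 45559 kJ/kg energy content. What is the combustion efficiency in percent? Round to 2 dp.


Efficiency = (Q_useful / Q_fuel) * 100
Efficiency = (37065 / 45559) * 100
Efficiency = 0.8136 * 100 = 81.36%


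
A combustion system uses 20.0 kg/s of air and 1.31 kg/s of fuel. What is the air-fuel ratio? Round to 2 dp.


AFR = m_air / m_fuel
AFR = 20.0 / 1.31 = 15.27


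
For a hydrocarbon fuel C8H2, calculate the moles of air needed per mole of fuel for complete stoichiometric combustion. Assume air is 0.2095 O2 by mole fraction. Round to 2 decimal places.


Balanced combustion: C8H2 + 8.5 O2 -> 8 CO2 + 1 H2O
O2 needed = C + H/4 = 8 + 2/4 = 8.50 moles
Air moles = O2 / 0.2095 = 8.50 / 0.2095 = 40.57 moles air


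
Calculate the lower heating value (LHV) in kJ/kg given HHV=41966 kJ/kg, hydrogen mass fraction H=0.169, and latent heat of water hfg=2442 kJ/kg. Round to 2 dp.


LHV = HHV - hfg * 9 * H
Water correction = 2442 * 9 * 0.169 = 3714.282 kJ/kg
LHV = 41966 - 3714.282 = 38251.72 kJ/kg


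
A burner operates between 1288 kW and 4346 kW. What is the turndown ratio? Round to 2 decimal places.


TDR = Q_max / Q_min
TDR = 4346 / 1288 = 3.37


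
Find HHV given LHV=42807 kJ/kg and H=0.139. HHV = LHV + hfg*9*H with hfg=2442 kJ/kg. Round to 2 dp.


HHV = LHV + hfg * 9 * H
Water addition = 2442 * 9 * 0.139 = 3054.942 kJ/kg
HHV = 42807 + 3054.942 = 45861.94 kJ/kg


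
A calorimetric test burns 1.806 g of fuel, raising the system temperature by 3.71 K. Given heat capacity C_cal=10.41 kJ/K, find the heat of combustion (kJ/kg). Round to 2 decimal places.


Hc = C_cal * delta_T / m_fuel
Q_released = 10.41 * 3.71 = 38.6211 kJ
m_fuel = 1.806 g = 1.806/1000 kg = 0.001806 kg
Hc = 38.6211 / 0.001806 = 21384.88 kJ/kg


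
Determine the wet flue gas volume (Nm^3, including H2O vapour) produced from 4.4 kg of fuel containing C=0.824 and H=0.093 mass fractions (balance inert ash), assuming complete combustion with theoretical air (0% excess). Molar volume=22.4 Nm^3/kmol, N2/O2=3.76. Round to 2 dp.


Per kg fuel: CO2 = (C/12 kmol)*22.4 = (0.824/12)*22.4 = 1.53813 Nm^3
Per kg fuel: H2O = (H/2 kmol)*22.4 = (0.093/2)*22.4 = 1.04160 Nm^3
O2 needed per kg fuel = C/12 + H/4 = 0.824/12 + 0.093/4 = 0.09191667 kmol
Per kg fuel: N2 = O2*3.76*22.4 = 0.09191667*3.76*22.4 = 7.74159 Nm^3
Total per kg = 1.53813 + 1.04160 + 7.74159 = 10.32132 Nm^3
Total = 10.32132 * 4.4 = 45.41 Nm^3


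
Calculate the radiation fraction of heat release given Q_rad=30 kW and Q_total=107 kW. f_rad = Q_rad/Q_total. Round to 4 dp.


f_rad = Q_rad / Q_total
f_rad = 30 / 107 = 0.2804


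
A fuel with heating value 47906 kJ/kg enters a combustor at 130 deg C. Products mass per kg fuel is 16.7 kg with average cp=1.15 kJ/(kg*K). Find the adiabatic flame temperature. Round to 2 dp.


T_ad = T_in + Hc / (m_p * cp)
Denominator = 16.7 * 1.15 = 19.2050
Temperature rise = 47906 / 19.2050 = 2494.45 K
T_ad = 130 + 2494.45 = 2624.45 deg C


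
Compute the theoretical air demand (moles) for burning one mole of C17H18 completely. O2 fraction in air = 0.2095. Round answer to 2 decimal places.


Balanced combustion: C17H18 + 21.5 O2 -> 17 CO2 + 9 H2O
O2 needed = C + H/4 = 17 + 18/4 = 21.50 moles
Air moles = O2 / 0.2095 = 21.50 / 0.2095 = 102.63 moles air


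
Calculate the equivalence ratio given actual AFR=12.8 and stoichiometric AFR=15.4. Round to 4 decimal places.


phi = AFR_stoich / AFR_actual
phi = 15.4 / 12.8 = 1.2031


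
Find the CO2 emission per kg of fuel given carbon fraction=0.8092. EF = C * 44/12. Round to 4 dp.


EF = C_frac * (M_CO2 / M_C)
EF = 0.8092 * (44/12)
EF = 0.8092 * 3.666667 = 2.9671 kg_CO2/kg_fuel


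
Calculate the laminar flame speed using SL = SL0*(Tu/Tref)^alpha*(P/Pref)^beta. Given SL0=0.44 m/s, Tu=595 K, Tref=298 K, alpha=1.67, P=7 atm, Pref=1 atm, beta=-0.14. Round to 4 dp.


SL = SL0 * (Tu/Tref)^alpha * (P/Pref)^beta
T ratio = 595/298 = 1.99664430
(T ratio)^alpha = 1.99664430^1.67 = 3.173235
(P/Pref)^beta = 7^(-0.14) = 0.761529
SL = 0.44 * 3.173235 * 0.761529 = 1.0633 m/s


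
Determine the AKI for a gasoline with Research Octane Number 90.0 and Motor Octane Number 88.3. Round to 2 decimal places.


AKI = (RON + MON) / 2
AKI = (90.0 + 88.3) / 2
AKI = 178.3 / 2 = 89.15


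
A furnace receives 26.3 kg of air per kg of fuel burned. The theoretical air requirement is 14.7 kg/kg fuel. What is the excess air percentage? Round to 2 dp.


Excess air = actual - stoichiometric = 26.3 - 14.7 = 11.60 kg/kg fuel
Excess air % = (excess / stoich) * 100 = (11.60 / 14.7) * 100 = 78.91%


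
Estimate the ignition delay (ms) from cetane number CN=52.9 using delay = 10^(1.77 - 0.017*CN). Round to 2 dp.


delay = 10^(1.77 - 0.017*CN)
Exponent = 1.77 - 0.017*52.9 = 0.8707
delay = 10^0.8707 = 7.43 ms


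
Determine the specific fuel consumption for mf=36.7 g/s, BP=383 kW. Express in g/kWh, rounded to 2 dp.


SFC = (mf / BP) * 3600
Rate = 36.7 / 383 = 0.095822 g/(s*kW)
SFC = 0.095822 * 3600 = 344.96 g/kWh


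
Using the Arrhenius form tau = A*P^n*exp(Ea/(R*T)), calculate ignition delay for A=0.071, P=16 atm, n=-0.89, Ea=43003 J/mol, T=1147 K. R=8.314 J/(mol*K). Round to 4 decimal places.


tau = A * P^n * exp(Ea/(R*T))
P^n = 16^(-0.89) = 0.08478777
Ea/(R*T) = 43003/(8.314*1147) = 4.509468
exp(Ea/(R*T)) = 90.873467
tau = 0.071 * 0.08478777 * 90.873467 = 0.5471 ms


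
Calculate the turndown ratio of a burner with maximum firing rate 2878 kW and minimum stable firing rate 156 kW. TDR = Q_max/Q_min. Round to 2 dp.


TDR = Q_max / Q_min
TDR = 2878 / 156 = 18.45


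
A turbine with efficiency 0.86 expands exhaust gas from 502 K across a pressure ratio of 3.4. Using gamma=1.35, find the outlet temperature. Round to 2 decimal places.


T_out = T_in * (1 - eta * (1 - PR^(-(gamma-1)/gamma)))
Exponent = -(1.35-1)/1.35 = -0.25925926
PR^exp = 3.4^(-0.25925926) = 0.72813041
Factor = 1 - 0.86*(1 - 0.72813041) = 0.76619215
T_out = 502 * 0.76619215 = 384.63 K


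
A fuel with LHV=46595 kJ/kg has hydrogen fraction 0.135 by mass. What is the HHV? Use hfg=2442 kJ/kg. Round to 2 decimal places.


HHV = LHV + hfg * 9 * H
Water addition = 2442 * 9 * 0.135 = 2967.030 kJ/kg
HHV = 46595 + 2967.030 = 49562.03 kJ/kg


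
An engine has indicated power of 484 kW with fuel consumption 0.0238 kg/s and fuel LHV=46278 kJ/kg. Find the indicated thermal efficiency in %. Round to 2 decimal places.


eta_ith = (IP / (mf * LHV)) * 100
Denominator = 0.0238 * 46278 = 1101.4164 kW
eta_ith = (484 / 1101.4164) * 100 = 43.94%


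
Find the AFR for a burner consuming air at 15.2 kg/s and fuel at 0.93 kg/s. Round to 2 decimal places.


AFR = m_air / m_fuel
AFR = 15.2 / 0.93 = 16.34


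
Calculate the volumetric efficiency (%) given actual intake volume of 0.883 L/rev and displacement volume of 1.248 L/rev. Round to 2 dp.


eta_v = (V_actual / V_disp) * 100
Ratio = 0.883 / 1.248 = 0.7075
eta_v = 0.7075 * 100 = 70.75%


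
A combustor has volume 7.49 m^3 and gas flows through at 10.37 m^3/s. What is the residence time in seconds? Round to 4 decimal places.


tau = V / Q_flow
tau = 7.49 / 10.37 = 0.7223 s


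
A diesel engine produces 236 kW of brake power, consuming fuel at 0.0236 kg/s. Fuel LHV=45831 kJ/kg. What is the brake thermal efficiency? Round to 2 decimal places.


eta_BTE = (BP / (mf * LHV)) * 100
Denominator = 0.0236 * 45831 = 1081.6116 kW
eta_BTE = (236 / 1081.6116) * 100 = 21.82%


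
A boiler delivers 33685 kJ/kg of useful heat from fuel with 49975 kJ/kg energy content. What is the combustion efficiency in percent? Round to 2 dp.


Efficiency = (Q_useful / Q_fuel) * 100
Efficiency = (33685 / 49975) * 100
Efficiency = 0.6740 * 100 = 67.40%


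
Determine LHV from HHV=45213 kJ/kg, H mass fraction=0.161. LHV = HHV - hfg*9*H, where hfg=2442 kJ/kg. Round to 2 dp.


LHV = HHV - hfg * 9 * H
Water correction = 2442 * 9 * 0.161 = 3538.458 kJ/kg
LHV = 45213 - 3538.458 = 41674.54 kJ/kg


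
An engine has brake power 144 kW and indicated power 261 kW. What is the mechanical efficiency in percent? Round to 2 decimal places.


eta_mech = (BP / IP) * 100
Ratio = 144 / 261 = 0.5517
eta_mech = 0.5517 * 100 = 55.17%


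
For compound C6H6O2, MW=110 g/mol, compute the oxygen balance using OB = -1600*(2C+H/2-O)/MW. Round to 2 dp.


OB = -1600 * (2C + H/2 - O) / MW
Inner = 2*6 + 6/2 - 2 = 13.00
OB = -1600 * 13.00 / 110 = -189.09%


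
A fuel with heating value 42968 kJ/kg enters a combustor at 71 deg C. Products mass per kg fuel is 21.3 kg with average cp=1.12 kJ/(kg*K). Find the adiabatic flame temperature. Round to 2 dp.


T_ad = T_in + Hc / (m_p * cp)
Denominator = 21.3 * 1.12 = 23.8560
Temperature rise = 42968 / 23.8560 = 1801.14 K
T_ad = 71 + 1801.14 = 1872.14 deg C


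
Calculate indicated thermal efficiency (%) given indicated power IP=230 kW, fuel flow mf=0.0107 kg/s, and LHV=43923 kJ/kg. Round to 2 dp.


eta_ith = (IP / (mf * LHV)) * 100
Denominator = 0.0107 * 43923 = 469.9761 kW
eta_ith = (230 / 469.9761) * 100 = 48.94%


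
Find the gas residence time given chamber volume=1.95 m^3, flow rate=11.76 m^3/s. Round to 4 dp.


tau = V / Q_flow
tau = 1.95 / 11.76 = 0.1658 s


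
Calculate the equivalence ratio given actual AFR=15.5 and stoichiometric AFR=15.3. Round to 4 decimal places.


phi = AFR_stoich / AFR_actual
phi = 15.3 / 15.5 = 0.9871


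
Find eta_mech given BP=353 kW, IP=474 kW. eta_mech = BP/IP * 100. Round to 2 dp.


eta_mech = (BP / IP) * 100
Ratio = 353 / 474 = 0.7447
eta_mech = 0.7447 * 100 = 74.47%


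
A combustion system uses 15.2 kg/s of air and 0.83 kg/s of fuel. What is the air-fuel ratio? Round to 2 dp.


AFR = m_air / m_fuel
AFR = 15.2 / 0.83 = 18.31


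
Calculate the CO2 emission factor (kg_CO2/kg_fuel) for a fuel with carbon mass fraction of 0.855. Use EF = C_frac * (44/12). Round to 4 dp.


EF = C_frac * (M_CO2 / M_C)
EF = 0.855 * (44/12)
EF = 0.855 * 3.666667 = 3.1350 kg_CO2/kg_fuel


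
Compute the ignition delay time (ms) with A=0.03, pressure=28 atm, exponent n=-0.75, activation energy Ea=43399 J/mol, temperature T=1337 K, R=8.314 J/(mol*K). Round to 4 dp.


tau = A * P^n * exp(Ea/(R*T))
P^n = 28^(-0.75) = 0.08215452
Ea/(R*T) = 43399/(8.314*1337) = 3.904256
exp(Ea/(R*T)) = 49.613158
tau = 0.03 * 0.08215452 * 49.613158 = 0.1223 ms


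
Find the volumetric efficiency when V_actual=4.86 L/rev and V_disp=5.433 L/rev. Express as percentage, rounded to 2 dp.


eta_v = (V_actual / V_disp) * 100
Ratio = 4.86 / 5.433 = 0.8945
eta_v = 0.8945 * 100 = 89.45%


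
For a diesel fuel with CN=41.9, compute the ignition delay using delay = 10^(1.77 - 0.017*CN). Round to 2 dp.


delay = 10^(1.77 - 0.017*CN)
Exponent = 1.77 - 0.017*41.9 = 1.0577
delay = 10^1.0577 = 11.42 ms


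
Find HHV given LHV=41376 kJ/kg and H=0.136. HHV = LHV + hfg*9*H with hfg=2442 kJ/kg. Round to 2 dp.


HHV = LHV + hfg * 9 * H
Water addition = 2442 * 9 * 0.136 = 2989.008 kJ/kg
HHV = 41376 + 2989.008 = 44365.01 kJ/kg


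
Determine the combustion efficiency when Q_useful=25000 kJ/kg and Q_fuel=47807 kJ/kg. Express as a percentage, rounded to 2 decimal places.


Efficiency = (Q_useful / Q_fuel) * 100
Efficiency = (25000 / 47807) * 100
Efficiency = 0.5229 * 100 = 52.29%


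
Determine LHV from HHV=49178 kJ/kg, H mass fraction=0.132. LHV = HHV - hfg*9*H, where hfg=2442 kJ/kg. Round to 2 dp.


LHV = HHV - hfg * 9 * H
Water correction = 2442 * 9 * 0.132 = 2901.096 kJ/kg
LHV = 49178 - 2901.096 = 46276.90 kJ/kg


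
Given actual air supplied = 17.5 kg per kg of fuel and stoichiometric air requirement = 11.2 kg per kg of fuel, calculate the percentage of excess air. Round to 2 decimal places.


Excess air = actual - stoichiometric = 17.5 - 11.2 = 6.30 kg/kg fuel
Excess air % = (excess / stoich) * 100 = (6.30 / 11.2) * 100 = 56.25%


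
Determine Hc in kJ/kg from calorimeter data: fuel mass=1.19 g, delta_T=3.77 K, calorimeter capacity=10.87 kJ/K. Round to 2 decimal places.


Hc = C_cal * delta_T / m_fuel
Q_released = 10.87 * 3.77 = 40.9799 kJ
m_fuel = 1.19 g = 1.19/1000 kg = 0.001190 kg
Hc = 40.9799 / 0.001190 = 34436.89 kJ/kg


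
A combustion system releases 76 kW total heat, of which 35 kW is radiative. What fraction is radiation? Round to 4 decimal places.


f_rad = Q_rad / Q_total
f_rad = 35 / 76 = 0.4605


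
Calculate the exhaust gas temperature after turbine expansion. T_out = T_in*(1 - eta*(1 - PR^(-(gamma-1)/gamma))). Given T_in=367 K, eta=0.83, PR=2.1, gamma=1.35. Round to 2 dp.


T_out = T_in * (1 - eta * (1 - PR^(-(gamma-1)/gamma)))
Exponent = -(1.35-1)/1.35 = -0.25925926
PR^exp = 2.1^(-0.25925926) = 0.82501466
Factor = 1 - 0.83*(1 - 0.82501466) = 0.85476217
T_out = 367 * 0.85476217 = 313.70 K


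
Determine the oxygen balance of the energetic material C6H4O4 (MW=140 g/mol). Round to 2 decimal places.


OB = -1600 * (2C + H/2 - O) / MW
Inner = 2*6 + 4/2 - 4 = 10.00
OB = -1600 * 10.00 / 140 = -114.29%


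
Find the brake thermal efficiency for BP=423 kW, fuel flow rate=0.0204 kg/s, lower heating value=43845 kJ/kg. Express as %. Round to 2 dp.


eta_BTE = (BP / (mf * LHV)) * 100
Denominator = 0.0204 * 43845 = 894.4380 kW
eta_BTE = (423 / 894.4380) * 100 = 47.29%


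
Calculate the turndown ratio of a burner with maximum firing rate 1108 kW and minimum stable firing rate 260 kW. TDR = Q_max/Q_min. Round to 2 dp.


TDR = Q_max / Q_min
TDR = 1108 / 260 = 4.26


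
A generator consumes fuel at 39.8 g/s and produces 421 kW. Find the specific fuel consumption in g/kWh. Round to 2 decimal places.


SFC = (mf / BP) * 3600
Rate = 39.8 / 421 = 0.094537 g/(s*kW)
SFC = 0.094537 * 3600 = 340.33 g/kWh


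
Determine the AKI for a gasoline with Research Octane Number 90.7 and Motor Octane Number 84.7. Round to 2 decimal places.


AKI = (RON + MON) / 2
AKI = (90.7 + 84.7) / 2
AKI = 175.4 / 2 = 87.70


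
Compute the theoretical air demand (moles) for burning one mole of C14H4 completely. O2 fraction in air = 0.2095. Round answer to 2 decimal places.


Balanced combustion: C14H4 + 15 O2 -> 14 CO2 + 2 H2O
O2 needed = C + H/4 = 14 + 4/4 = 15.00 moles
Air moles = O2 / 0.2095 = 15.00 / 0.2095 = 71.60 moles air


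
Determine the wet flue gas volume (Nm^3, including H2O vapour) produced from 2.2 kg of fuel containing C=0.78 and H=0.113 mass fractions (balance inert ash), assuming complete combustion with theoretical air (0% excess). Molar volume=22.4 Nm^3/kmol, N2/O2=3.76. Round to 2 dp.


Per kg fuel: CO2 = (C/12 kmol)*22.4 = (0.78/12)*22.4 = 1.45600 Nm^3
Per kg fuel: H2O = (H/2 kmol)*22.4 = (0.113/2)*22.4 = 1.26560 Nm^3
O2 needed per kg fuel = C/12 + H/4 = 0.78/12 + 0.113/4 = 0.09325000 kmol
Per kg fuel: N2 = O2*3.76*22.4 = 0.09325000*3.76*22.4 = 7.85389 Nm^3
Total per kg = 1.45600 + 1.26560 + 7.85389 = 10.57549 Nm^3
Total = 10.57549 * 2.2 = 23.27 Nm^3


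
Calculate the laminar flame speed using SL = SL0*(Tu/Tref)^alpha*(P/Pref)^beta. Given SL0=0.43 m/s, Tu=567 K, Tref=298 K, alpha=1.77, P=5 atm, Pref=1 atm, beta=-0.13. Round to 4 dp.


SL = SL0 * (Tu/Tref)^alpha * (P/Pref)^beta
T ratio = 567/298 = 1.90268456
(T ratio)^alpha = 1.90268456^1.77 = 3.122333
(P/Pref)^beta = 5^(-0.13) = 0.811211
SL = 0.43 * 3.122333 * 0.811211 = 1.0891 m/s


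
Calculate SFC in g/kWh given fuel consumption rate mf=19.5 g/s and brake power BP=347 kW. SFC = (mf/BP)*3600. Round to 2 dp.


SFC = (mf / BP) * 3600
Rate = 19.5 / 347 = 0.056196 g/(s*kW)
SFC = 0.056196 * 3600 = 202.31 g/kWh


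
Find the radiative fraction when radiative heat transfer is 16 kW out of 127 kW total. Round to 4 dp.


f_rad = Q_rad / Q_total
f_rad = 16 / 127 = 0.1260


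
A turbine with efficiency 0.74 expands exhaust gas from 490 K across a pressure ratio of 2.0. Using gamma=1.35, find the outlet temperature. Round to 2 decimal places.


T_out = T_in * (1 - eta * (1 - PR^(-(gamma-1)/gamma)))
Exponent = -(1.35-1)/1.35 = -0.25925926
PR^exp = 2.0^(-0.25925926) = 0.83551680
Factor = 1 - 0.74*(1 - 0.83551680) = 0.87828243
T_out = 490 * 0.87828243 = 430.36 K


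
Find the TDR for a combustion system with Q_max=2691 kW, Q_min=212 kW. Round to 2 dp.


TDR = Q_max / Q_min
TDR = 2691 / 212 = 12.69


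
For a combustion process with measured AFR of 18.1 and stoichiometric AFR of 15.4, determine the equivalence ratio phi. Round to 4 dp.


phi = AFR_stoich / AFR_actual
phi = 15.4 / 18.1 = 0.8508


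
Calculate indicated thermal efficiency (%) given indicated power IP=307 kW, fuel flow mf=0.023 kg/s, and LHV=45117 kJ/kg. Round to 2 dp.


eta_ith = (IP / (mf * LHV)) * 100
Denominator = 0.023 * 45117 = 1037.6910 kW
eta_ith = (307 / 1037.6910) * 100 = 29.58%


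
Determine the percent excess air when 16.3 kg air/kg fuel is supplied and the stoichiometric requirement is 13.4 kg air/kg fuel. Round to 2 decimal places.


Excess air = actual - stoichiometric = 16.3 - 13.4 = 2.90 kg/kg fuel
Excess air % = (excess / stoich) * 100 = (2.90 / 13.4) * 100 = 21.64%


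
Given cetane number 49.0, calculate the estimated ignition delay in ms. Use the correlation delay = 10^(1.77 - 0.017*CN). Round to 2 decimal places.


delay = 10^(1.77 - 0.017*CN)
Exponent = 1.77 - 0.017*49.0 = 0.9370
delay = 10^0.9370 = 8.65 ms


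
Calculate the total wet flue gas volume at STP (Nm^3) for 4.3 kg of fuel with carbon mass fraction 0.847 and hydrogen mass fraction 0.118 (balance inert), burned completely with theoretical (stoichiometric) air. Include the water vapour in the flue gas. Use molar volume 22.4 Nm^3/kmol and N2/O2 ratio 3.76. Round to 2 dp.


Per kg fuel: CO2 = (C/12 kmol)*22.4 = (0.847/12)*22.4 = 1.58107 Nm^3
Per kg fuel: H2O = (H/2 kmol)*22.4 = (0.118/2)*22.4 = 1.32160 Nm^3
O2 needed per kg fuel = C/12 + H/4 = 0.847/12 + 0.118/4 = 0.10008333 kmol
Per kg fuel: N2 = O2*3.76*22.4 = 0.10008333*3.76*22.4 = 8.42942 Nm^3
Total per kg = 1.58107 + 1.32160 + 8.42942 = 11.33209 Nm^3
Total = 11.33209 * 4.3 = 48.73 Nm^3


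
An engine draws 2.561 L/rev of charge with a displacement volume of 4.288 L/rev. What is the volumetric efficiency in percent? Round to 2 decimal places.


eta_v = (V_actual / V_disp) * 100
Ratio = 2.561 / 4.288 = 0.5972
eta_v = 0.5972 * 100 = 59.72%


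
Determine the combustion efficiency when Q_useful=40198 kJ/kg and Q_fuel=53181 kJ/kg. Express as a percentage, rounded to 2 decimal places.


Efficiency = (Q_useful / Q_fuel) * 100
Efficiency = (40198 / 53181) * 100
Efficiency = 0.7559 * 100 = 75.59%


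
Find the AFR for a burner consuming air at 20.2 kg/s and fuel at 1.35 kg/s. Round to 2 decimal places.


AFR = m_air / m_fuel
AFR = 20.2 / 1.35 = 14.96


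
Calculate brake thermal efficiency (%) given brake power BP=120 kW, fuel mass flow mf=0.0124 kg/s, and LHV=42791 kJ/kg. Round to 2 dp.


eta_BTE = (BP / (mf * LHV)) * 100
Denominator = 0.0124 * 42791 = 530.6084 kW
eta_BTE = (120 / 530.6084) * 100 = 22.62%


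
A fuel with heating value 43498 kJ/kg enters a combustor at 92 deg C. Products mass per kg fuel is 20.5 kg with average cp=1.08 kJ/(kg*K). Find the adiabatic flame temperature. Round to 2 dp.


T_ad = T_in + Hc / (m_p * cp)
Denominator = 20.5 * 1.08 = 22.1400
Temperature rise = 43498 / 22.1400 = 1964.68 K
T_ad = 92 + 1964.68 = 2056.68 deg C


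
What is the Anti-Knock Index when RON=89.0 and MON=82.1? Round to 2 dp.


AKI = (RON + MON) / 2
AKI = (89.0 + 82.1) / 2
AKI = 171.1 / 2 = 85.55


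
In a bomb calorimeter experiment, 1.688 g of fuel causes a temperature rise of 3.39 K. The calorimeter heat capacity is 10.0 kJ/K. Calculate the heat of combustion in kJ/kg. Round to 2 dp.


Hc = C_cal * delta_T / m_fuel
Q_released = 10.0 * 3.39 = 33.9000 kJ
m_fuel = 1.688 g = 1.688/1000 kg = 0.001688 kg
Hc = 33.9000 / 0.001688 = 20082.94 kJ/kg


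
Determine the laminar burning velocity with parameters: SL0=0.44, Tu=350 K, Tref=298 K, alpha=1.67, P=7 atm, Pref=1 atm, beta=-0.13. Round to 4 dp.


SL = SL0 * (Tu/Tref)^alpha * (P/Pref)^beta
T ratio = 350/298 = 1.17449664
(T ratio)^alpha = 1.17449664^1.67 = 1.308135
(P/Pref)^beta = 7^(-0.13) = 0.776492
SL = 0.44 * 1.308135 * 0.776492 = 0.4469 m/s


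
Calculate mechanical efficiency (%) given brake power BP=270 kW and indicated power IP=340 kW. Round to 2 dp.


eta_mech = (BP / IP) * 100
Ratio = 270 / 340 = 0.7941
eta_mech = 0.7941 * 100 = 79.41%


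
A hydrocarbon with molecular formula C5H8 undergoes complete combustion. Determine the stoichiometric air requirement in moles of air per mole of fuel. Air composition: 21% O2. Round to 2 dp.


Balanced combustion: C5H8 + 7 O2 -> 5 CO2 + 4 H2O
O2 needed = C + H/4 = 5 + 8/4 = 7.00 moles
Air moles = O2 / 0.21 = 7.00 / 0.21 = 33.33 moles air


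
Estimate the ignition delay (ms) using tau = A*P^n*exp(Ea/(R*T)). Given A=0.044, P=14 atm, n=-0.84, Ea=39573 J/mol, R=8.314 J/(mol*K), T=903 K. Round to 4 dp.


tau = A * P^n * exp(Ea/(R*T))
P^n = 14^(-0.84) = 0.10895633
Ea/(R*T) = 39573/(8.314*903) = 5.271099
exp(Ea/(R*T)) = 194.629817
tau = 0.044 * 0.10895633 * 194.629817 = 0.9331 ms


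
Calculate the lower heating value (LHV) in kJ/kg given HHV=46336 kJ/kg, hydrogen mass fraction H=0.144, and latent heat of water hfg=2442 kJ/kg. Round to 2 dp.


LHV = HHV - hfg * 9 * H
Water correction = 2442 * 9 * 0.144 = 3164.832 kJ/kg
LHV = 46336 - 3164.832 = 43171.17 kJ/kg


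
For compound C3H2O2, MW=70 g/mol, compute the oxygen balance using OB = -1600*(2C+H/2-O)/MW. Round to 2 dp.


OB = -1600 * (2C + H/2 - O) / MW
Inner = 2*3 + 2/2 - 2 = 5.00
OB = -1600 * 5.00 / 70 = -114.29%


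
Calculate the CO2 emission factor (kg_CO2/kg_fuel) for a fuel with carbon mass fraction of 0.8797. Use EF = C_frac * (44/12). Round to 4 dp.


EF = C_frac * (M_CO2 / M_C)
EF = 0.8797 * (44/12)
EF = 0.8797 * 3.666667 = 3.2256 kg_CO2/kg_fuel


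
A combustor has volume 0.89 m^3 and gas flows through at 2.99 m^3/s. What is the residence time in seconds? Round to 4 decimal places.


tau = V / Q_flow
tau = 0.89 / 2.99 = 0.2977 s


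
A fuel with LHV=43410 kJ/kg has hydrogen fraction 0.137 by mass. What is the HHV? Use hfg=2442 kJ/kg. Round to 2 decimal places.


HHV = LHV + hfg * 9 * H
Water addition = 2442 * 9 * 0.137 = 3010.986 kJ/kg
HHV = 43410 + 3010.986 = 46420.99 kJ/kg


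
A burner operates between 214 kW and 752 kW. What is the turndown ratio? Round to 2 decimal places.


TDR = Q_max / Q_min
TDR = 752 / 214 = 3.51


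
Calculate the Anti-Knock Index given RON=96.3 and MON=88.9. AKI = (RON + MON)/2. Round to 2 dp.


AKI = (RON + MON) / 2
AKI = (96.3 + 88.9) / 2
AKI = 185.2 / 2 = 92.60


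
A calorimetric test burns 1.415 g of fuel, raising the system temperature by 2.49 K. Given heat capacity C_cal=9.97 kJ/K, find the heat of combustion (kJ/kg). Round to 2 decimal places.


Hc = C_cal * delta_T / m_fuel
Q_released = 9.97 * 2.49 = 24.8253 kJ
m_fuel = 1.415 g = 1.415/1000 kg = 0.001415 kg
Hc = 24.8253 / 0.001415 = 17544.38 kJ/kg


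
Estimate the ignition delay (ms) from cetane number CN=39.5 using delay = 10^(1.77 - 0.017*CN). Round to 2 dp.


delay = 10^(1.77 - 0.017*CN)
Exponent = 1.77 - 0.017*39.5 = 1.0985
delay = 10^1.0985 = 12.55 ms


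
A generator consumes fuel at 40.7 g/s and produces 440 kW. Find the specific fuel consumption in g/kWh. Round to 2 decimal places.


SFC = (mf / BP) * 3600
Rate = 40.7 / 440 = 0.092500 g/(s*kW)
SFC = 0.092500 * 3600 = 333.00 g/kWh


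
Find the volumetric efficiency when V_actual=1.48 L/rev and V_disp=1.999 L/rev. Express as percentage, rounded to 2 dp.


eta_v = (V_actual / V_disp) * 100
Ratio = 1.48 / 1.999 = 0.7404
eta_v = 0.7404 * 100 = 74.04%


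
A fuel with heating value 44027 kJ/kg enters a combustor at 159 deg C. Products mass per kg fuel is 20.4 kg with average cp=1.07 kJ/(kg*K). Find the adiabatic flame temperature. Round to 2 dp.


T_ad = T_in + Hc / (m_p * cp)
Denominator = 20.4 * 1.07 = 21.8280
Temperature rise = 44027 / 21.8280 = 2017.00 K
T_ad = 159 + 2017.00 = 2176.00 deg C


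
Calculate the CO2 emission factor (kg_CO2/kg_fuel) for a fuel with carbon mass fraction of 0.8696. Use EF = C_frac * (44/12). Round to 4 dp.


EF = C_frac * (M_CO2 / M_C)
EF = 0.8696 * (44/12)
EF = 0.8696 * 3.666667 = 3.1885 kg_CO2/kg_fuel


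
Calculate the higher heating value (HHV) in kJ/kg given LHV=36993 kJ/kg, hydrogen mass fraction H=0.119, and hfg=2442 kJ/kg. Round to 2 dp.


HHV = LHV + hfg * 9 * H
Water addition = 2442 * 9 * 0.119 = 2615.382 kJ/kg
HHV = 36993 + 2615.382 = 39608.38 kJ/kg


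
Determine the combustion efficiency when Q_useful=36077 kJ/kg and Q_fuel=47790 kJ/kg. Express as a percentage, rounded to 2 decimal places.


Efficiency = (Q_useful / Q_fuel) * 100
Efficiency = (36077 / 47790) * 100
Efficiency = 0.7549 * 100 = 75.49%


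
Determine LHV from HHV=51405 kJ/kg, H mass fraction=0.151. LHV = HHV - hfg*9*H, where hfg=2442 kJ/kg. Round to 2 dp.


LHV = HHV - hfg * 9 * H
Water correction = 2442 * 9 * 0.151 = 3318.678 kJ/kg
LHV = 51405 - 3318.678 = 48086.32 kJ/kg


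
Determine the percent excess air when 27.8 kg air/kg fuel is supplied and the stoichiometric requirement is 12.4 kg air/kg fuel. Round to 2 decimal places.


Excess air = actual - stoichiometric = 27.8 - 12.4 = 15.40 kg/kg fuel
Excess air % = (excess / stoich) * 100 = (15.40 / 12.4) * 100 = 124.19%
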